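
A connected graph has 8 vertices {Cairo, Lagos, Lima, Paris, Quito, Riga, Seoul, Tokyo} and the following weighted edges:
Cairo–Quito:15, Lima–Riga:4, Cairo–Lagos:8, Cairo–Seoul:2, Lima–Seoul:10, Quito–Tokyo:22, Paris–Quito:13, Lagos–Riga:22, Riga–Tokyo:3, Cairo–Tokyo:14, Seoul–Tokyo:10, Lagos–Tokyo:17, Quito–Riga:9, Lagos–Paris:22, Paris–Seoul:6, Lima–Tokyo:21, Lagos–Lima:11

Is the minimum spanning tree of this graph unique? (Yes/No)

No

Kruskal's algorithm — process edges by increasing weight (ties by edge label):
Cairo–Seoul (2): add — endpoints in different components.
Riga–Tokyo (3): add — endpoints in different components.
Lima–Riga (4): add — endpoints in different components.
Paris–Seoul (6): add — endpoints in different components.
Cairo–Lagos (8): add — endpoints in different components.
Quito–Riga (9): add — endpoints in different components.
Lima–Seoul (10): add — endpoints in different components.
Non-tree edge Seoul–Tokyo has weight 10, equal to the heaviest edge on its tree cycle — swapping gives another MST of the same weight. Not unique.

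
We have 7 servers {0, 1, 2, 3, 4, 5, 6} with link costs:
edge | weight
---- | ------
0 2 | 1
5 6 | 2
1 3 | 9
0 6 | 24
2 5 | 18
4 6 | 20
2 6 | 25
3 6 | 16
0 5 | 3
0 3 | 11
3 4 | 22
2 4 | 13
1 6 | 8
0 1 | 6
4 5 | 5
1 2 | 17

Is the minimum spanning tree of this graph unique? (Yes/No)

Kruskal's algorithm — process edges by increasing weight (ties by edge label):
0 2 (1): add. Components now {0,2} {1} {3} {4} {5} {6}
5 6 (2): add. Components now {0,2} {1} {3} {4} {5,6}
0 5 (3): add. Components now {0,2,5,6} {1} {3} {4}
4 5 (5): add. Components now {0,2,4,5,6} {1} {3}
0 1 (6): add. Components now {0,1,2,4,5,6} {3}
1 6 (8): skip — 1 and 6 already connected.
1 3 (9): add. Components now {0,1,2,3,4,5,6}
Every non-tree edge has weight strictly greater than the heaviest edge on the tree path between its endpoints, so the MST is unique.

Yes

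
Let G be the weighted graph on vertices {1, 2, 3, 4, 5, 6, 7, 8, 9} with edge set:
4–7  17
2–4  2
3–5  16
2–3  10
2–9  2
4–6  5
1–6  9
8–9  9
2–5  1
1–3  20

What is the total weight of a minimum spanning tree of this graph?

Grow the tree from 8 using Prim:
Step 1: frontier [8–9 9] → take 8–9 (9); add 9.
Step 2: frontier [2–9 2] → take 2–9 (2); add 2.
Step 3: frontier [2–5 1, 2–4 2, 2–3 10] → take 2–5 (1); add 5.
Step 4: frontier [2–4 2, 2–3 10, 3–5 16] → take 2–4 (2); add 4.
Step 5: frontier [2–3 10, 4–6 5, 4–7 17, 3–5 16] → take 4–6 (5); add 6.
Step 6: frontier [2–3 10, 4–7 17, 3–5 16, 1–6 9] → take 1–6 (9); add 1.
Step 7: frontier [1–3 20, 2–3 10, 4–7 17, 3–5 16] → take 2–3 (10); add 3.
Step 8: frontier [4–7 17] → take 4–7 (17); add 7.
MST edges: 8–9, 2–9, 2–5, 2–4, 4–6, 1–6, 2–3, 4–7; total weight 9+2+1+2+5+9+10+17 = 55.

55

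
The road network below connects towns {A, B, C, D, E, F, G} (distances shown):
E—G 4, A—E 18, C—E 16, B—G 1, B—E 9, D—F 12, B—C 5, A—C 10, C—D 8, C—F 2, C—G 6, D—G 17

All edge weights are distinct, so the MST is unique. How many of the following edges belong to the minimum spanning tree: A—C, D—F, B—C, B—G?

Kruskal: consider edges lightest-first.
B—G (1): add. Components now {A} {B,G} {C} {D} {E} {F}
C—F (2): add. Components now {A} {B,G} {C,F} {D} {E}
E—G (4): add. Components now {A} {B,E,G} {C,F} {D}
B—C (5): add. Components now {A} {B,C,E,F,G} {D}
C—G (6): skip — C and G already connected.
C—D (8): add. Components now {A} {B,C,D,E,F,G}
B—E (9): skip — B and E already connected.
A—C (10): add. Components now {A,B,C,D,E,F,G}
MST edge set: {B—G, C—F, E—G, B—C, C—D, A—C}.
Of the listed edges, {A—C, B—C, B—G} are in the MST → 3.

3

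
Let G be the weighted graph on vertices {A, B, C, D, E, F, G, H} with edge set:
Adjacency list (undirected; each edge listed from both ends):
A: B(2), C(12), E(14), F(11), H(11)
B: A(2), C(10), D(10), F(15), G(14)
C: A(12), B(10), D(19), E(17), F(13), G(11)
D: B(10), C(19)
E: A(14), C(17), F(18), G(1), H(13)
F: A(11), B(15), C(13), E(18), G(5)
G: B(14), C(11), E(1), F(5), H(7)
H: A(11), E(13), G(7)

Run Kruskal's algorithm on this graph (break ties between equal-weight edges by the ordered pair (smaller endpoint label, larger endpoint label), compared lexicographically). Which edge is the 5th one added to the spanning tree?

B-C

Sort edges by weight, then run Kruskal:
E—G (1): add — endpoints in different components.
A—B (2): add — endpoints in different components.
F—G (5): add — endpoints in different components.
G—H (7): add — endpoints in different components.
B—C (10): add — endpoints in different components.
B—D (10): add — endpoints in different components.
A—F (11): add — endpoints in different components.
The 5th edge added is B—C.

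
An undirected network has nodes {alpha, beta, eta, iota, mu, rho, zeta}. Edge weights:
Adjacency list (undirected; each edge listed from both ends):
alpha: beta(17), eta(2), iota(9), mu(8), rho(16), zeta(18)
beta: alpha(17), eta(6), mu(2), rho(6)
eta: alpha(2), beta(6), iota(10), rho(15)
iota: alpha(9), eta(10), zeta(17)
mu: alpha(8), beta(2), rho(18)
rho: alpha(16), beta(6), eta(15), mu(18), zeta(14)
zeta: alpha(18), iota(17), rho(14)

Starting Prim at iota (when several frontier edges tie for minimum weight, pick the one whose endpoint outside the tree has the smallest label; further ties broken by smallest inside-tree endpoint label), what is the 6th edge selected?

rho-zeta

Prim's algorithm from iota:
Step 1: frontier [alpha–iota 9, eta–iota 10, iota–zeta 17] → take alpha–iota (9); add alpha.
Step 2: frontier [alpha–eta 2, alpha–mu 8, alpha–rho 16, alpha–beta 17, alpha–zeta 18, eta–iota 10, iota–zeta 17] → take alpha–eta (2); add eta.
Step 3: frontier [alpha–mu 8, alpha–rho 16, alpha–beta 17, alpha–zeta 18, beta–eta 6, eta–rho 15, iota–zeta 17] → take beta–eta (6); add beta.
Step 4: frontier [alpha–mu 8, alpha–rho 16, alpha–zeta 18, beta–mu 2, beta–rho 6, eta–rho 15, iota–zeta 17] → take beta–mu (2); add mu.
Step 5: frontier [alpha–rho 16, alpha–zeta 18, beta–rho 6, eta–rho 15, iota–zeta 17, mu–rho 18] → take beta–rho (6); add rho.
Step 6: frontier [alpha–zeta 18, iota–zeta 17, rho–zeta 14] → take rho–zeta (14); add zeta.
The 6th edge added is rho–zeta.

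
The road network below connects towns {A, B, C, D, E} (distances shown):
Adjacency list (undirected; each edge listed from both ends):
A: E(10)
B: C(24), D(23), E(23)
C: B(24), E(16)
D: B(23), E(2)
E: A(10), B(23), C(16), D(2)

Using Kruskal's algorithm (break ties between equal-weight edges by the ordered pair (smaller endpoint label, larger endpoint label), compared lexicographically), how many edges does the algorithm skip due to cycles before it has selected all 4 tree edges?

0

Kruskal: consider edges lightest-first.
D-E (2): add. Components now {A} {B} {C} {D,E}
A-E (10): add. Components now {A,D,E} {B} {C}
C-E (16): add. Components now {A,C,D,E} {B}
B-D (23): add. Components now {A,B,C,D,E}
Edges rejected before the tree was complete: 0.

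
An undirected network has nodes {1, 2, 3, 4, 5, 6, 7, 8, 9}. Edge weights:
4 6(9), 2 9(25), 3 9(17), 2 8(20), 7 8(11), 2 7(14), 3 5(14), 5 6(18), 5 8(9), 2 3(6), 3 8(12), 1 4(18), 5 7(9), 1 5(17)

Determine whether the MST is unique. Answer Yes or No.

No

Sort edges by weight, then run Kruskal:
2 3 (6): add — endpoints in different components.
4 6 (9): add — endpoints in different components.
5 7 (9): add — endpoints in different components.
5 8 (9): add — endpoints in different components.
7 8 (11): skip — 7 and 8 already connected.
3 8 (12): add — endpoints in different components.
2 7 (14): skip — 2 and 7 already connected.
3 5 (14): skip — 3 and 5 already connected.
1 5 (17): add — endpoints in different components.
3 9 (17): add — endpoints in different components.
1 4 (18): add — endpoints in different components.
Non-tree edge 5 6 has weight 18, equal to the heaviest edge on its tree cycle — swapping gives another MST of the same weight. Not unique.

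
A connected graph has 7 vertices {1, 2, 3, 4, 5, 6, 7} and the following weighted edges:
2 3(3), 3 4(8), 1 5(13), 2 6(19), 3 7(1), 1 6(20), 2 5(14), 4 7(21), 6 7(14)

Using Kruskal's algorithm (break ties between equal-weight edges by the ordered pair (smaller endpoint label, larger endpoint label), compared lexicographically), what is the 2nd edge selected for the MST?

Kruskal: consider edges lightest-first.
3 7 (1): add. Components now {1} {2} {3,7} {4} {5} {6}
2 3 (3): add. Components now {1} {2,3,7} {4} {5} {6}
3 4 (8): add. Components now {1} {2,3,4,7} {5} {6}
1 5 (13): add. Components now {1,5} {2,3,4,7} {6}
2 5 (14): add. Components now {1,2,3,4,5,7} {6}
6 7 (14): add. Components now {1,2,3,4,5,6,7}
The 2nd edge added is 2 3.

2-3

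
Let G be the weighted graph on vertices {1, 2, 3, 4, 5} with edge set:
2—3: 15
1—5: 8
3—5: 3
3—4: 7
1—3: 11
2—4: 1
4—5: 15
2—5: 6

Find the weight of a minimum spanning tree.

18

Prim, starting at 4.
Step 1: frontier [2—4 1, 3—4 7, 4—5 15] → take 2—4 (1); add 2.
Step 2: frontier [2—5 6, 2—3 15, 3—4 7, 4—5 15] → take 2—5 (6); add 5.
Step 3: frontier [2—3 15, 3—4 7, 3—5 3, 1—5 8] → take 3—5 (3); add 3.
Step 4: frontier [1—3 11, 1—5 8] → take 1—5 (8); add 1.
MST edges: 2—4, 2—5, 3—5, 1—5; total weight 1+6+3+8 = 18.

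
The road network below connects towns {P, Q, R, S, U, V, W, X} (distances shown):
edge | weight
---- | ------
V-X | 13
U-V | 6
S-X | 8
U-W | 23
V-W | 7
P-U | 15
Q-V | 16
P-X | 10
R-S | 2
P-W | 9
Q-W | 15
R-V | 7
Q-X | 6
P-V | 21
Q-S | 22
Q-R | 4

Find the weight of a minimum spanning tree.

41

Kruskal's algorithm — process edges by increasing weight (ties by edge label):
R-S (2): add — endpoints in different components.
Q-R (4): add — endpoints in different components.
Q-X (6): add — endpoints in different components.
U-V (6): add — endpoints in different components.
R-V (7): add — endpoints in different components.
V-W (7): add — endpoints in different components.
S-X (8): skip — S and X already connected.
P-W (9): add — endpoints in different components.
MST edges: R-S, Q-R, Q-X, U-V, R-V, V-W, P-W; total weight 2+4+6+6+7+7+9 = 41.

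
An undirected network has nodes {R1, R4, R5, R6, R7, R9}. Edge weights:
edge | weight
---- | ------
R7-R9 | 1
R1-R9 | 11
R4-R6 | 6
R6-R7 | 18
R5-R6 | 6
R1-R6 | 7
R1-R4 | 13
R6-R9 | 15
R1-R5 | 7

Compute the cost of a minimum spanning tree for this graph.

31

Sort edges by weight, then run Kruskal:
R7-R9 (1): add — endpoints in different components.
R4-R6 (6): add — endpoints in different components.
R5-R6 (6): add — endpoints in different components.
R1-R5 (7): add — endpoints in different components.
R1-R6 (7): skip — R6 and R1 already connected.
R1-R9 (11): add — endpoints in different components.
MST edges: R7-R9, R4-R6, R5-R6, R1-R5, R1-R9; total weight 1+6+6+7+11 = 31.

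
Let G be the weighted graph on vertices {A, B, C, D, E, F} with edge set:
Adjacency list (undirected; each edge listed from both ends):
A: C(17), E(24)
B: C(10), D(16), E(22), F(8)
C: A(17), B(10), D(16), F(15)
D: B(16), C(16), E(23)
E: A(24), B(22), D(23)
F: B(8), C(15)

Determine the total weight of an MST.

Prim's algorithm from C:
Step 1: frontier [B—C 10, C—F 15, C—D 16, A—C 17] → take B—C (10); add B.
Step 2: frontier [B—F 8, B—D 16, B—E 22, C—F 15, C—D 16, A—C 17] → take B—F (8); add F.
Step 3: frontier [B—D 16, B—E 22, C—D 16, A—C 17] → take B—D (16); add D.
Step 4: frontier [B—E 22, A—C 17, D—E 23] → take A—C (17); add A.
Step 5: frontier [A—E 24, B—E 22, D—E 23] → take B—E (22); add E.
MST edges: B—C, B—F, B—D, A—C, B—E; total weight 10+8+16+17+22 = 73.

73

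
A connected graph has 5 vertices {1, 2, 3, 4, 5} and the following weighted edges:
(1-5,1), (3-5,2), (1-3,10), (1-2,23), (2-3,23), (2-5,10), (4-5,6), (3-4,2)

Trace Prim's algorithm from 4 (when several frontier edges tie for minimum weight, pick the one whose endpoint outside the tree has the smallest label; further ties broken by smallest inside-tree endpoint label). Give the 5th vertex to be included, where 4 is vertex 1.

2

Grow the tree from 4 using Prim:
Step 1: cheapest edge leaving the tree is 3-4 (2); add 3.
Step 2: cheapest edge leaving the tree is 3-5 (2); add 5.
Step 3: cheapest edge leaving the tree is 1-5 (1); add 1.
Step 4: cheapest edge leaving the tree is 2-5 (10); add 2.
Vertex order: 4, 3, 5, 1, 2. The 5th vertex is 2.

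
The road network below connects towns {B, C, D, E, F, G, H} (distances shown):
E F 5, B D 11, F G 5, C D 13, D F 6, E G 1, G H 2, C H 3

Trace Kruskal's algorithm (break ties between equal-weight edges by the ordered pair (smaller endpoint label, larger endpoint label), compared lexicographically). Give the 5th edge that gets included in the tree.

D-F

Kruskal: consider edges lightest-first.
E G (1): add — endpoints in different components.
G H (2): add — endpoints in different components.
C H (3): add — endpoints in different components.
E F (5): add — endpoints in different components.
F G (5): skip — F and G already connected.
D F (6): add — endpoints in different components.
B D (11): add — endpoints in different components.
The 5th edge added is D F.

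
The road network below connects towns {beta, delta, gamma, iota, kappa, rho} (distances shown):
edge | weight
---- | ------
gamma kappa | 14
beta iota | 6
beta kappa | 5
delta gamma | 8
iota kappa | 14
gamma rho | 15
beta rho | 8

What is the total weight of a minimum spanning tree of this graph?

Prim's algorithm from beta:
Step 1: frontier [beta kappa 5, beta iota 6, beta rho 8] → take beta kappa (5); add kappa.
Step 2: frontier [beta iota 6, beta rho 8, gamma kappa 14, iota kappa 14] → take beta iota (6); add iota.
Step 3: frontier [beta rho 8, gamma kappa 14] → take beta rho (8); add rho.
Step 4: frontier [gamma kappa 14, gamma rho 15] → take gamma kappa (14); add gamma.
Step 5: frontier [delta gamma 8] → take delta gamma (8); add delta.
MST edges: beta kappa, beta iota, beta rho, gamma kappa, delta gamma; total weight 5+6+8+14+8 = 41.

41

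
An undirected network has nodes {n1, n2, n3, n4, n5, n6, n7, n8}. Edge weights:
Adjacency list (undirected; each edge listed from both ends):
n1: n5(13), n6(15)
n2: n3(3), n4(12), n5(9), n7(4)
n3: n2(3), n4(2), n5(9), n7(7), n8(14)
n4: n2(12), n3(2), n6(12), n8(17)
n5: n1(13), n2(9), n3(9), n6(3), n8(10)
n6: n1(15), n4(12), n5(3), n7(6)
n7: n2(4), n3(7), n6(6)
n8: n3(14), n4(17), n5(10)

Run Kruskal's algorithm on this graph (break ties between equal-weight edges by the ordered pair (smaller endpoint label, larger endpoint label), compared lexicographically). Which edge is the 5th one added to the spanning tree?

n6-n7

Kruskal's algorithm — process edges by increasing weight (ties by edge label):
n3—n4 (2): add — endpoints in different components.
n2—n3 (3): add — endpoints in different components.
n5—n6 (3): add — endpoints in different components.
n2—n7 (4): add — endpoints in different components.
n6—n7 (6): add — endpoints in different components.
n3—n7 (7): skip — n7 and n3 already connected.
n2—n5 (9): skip — n2 and n5 already connected.
n3—n5 (9): skip — n5 and n3 already connected.
n5—n8 (10): add — endpoints in different components.
n2—n4 (12): skip — n2 and n4 already connected.
n4—n6 (12): skip — n4 and n6 already connected.
n1—n5 (13): add — endpoints in different components.
The 5th edge added is n6—n7.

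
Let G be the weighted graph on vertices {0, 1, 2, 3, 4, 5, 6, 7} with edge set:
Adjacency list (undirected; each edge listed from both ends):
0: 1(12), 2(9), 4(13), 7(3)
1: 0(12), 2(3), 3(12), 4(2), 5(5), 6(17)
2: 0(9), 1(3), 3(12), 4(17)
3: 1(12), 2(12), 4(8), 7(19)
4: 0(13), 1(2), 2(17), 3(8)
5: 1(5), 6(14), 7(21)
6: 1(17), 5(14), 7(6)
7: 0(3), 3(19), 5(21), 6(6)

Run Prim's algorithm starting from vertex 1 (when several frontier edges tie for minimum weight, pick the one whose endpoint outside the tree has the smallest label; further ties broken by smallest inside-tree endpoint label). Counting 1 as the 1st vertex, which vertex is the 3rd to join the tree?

2

Prim, starting at 1.
Step 1: cheapest edge leaving the tree is 1 4 (2); add 4.
Step 2: cheapest edge leaving the tree is 1 2 (3); add 2.
Step 3: cheapest edge leaving the tree is 1 5 (5); add 5.
Step 4: cheapest edge leaving the tree is 3 4 (8); add 3.
Step 5: cheapest edge leaving the tree is 0 2 (9); add 0.
Step 6: cheapest edge leaving the tree is 0 7 (3); add 7.
Step 7: cheapest edge leaving the tree is 6 7 (6); add 6.
Vertex order: 1, 4, 2, 5, 3, 0, 7, 6. The 3rd vertex is 2.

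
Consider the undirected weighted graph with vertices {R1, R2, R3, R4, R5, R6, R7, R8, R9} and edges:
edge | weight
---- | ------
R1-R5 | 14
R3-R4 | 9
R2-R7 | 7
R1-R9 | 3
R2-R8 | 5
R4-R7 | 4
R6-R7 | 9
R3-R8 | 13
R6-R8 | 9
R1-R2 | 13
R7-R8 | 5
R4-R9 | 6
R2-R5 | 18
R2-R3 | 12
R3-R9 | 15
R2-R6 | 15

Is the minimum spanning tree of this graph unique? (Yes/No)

Kruskal: consider edges lightest-first.
R1-R9 (3): add — endpoints in different components.
R4-R7 (4): add — endpoints in different components.
R2-R8 (5): add — endpoints in different components.
R7-R8 (5): add — endpoints in different components.
R4-R9 (6): add — endpoints in different components.
R2-R7 (7): skip — R7 and R2 already connected.
R3-R4 (9): add — endpoints in different components.
R6-R7 (9): add — endpoints in different components.
R6-R8 (9): skip — R8 and R6 already connected.
R2-R3 (12): skip — R3 and R2 already connected.
R1-R2 (13): skip — R1 and R2 already connected.
R3-R8 (13): skip — R3 and R8 already connected.
R1-R5 (14): add — endpoints in different components.
Non-tree edge R6-R8 has weight 9, equal to the heaviest edge on its tree cycle — swapping gives another MST of the same weight. Not unique.

No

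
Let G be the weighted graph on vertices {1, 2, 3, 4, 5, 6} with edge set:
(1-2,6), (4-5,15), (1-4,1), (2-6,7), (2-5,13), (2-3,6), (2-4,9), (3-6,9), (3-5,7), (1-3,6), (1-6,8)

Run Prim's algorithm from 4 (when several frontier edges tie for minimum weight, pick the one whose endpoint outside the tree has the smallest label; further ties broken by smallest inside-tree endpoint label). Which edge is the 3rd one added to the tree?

Prim's algorithm from 4:
Step 1: cheapest edge leaving the tree is 1-4 (1); add 1.
Step 2: cheapest edge leaving the tree is 1-2 (6); add 2.
Step 3: cheapest edge leaving the tree is 1-3 (6); add 3.
Step 4: cheapest edge leaving the tree is 3-5 (7); add 5.
Step 5: cheapest edge leaving the tree is 2-6 (7); add 6.
The 3rd edge added is 1-3.

1-3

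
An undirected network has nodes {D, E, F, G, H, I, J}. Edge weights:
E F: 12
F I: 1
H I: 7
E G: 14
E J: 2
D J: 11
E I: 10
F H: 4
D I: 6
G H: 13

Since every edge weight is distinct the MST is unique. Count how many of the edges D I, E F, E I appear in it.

2

Sort edges by weight, then run Kruskal:
F I (1): add — endpoints in different components.
E J (2): add — endpoints in different components.
F H (4): add — endpoints in different components.
D I (6): add — endpoints in different components.
H I (7): skip — H and I already connected.
E I (10): add — endpoints in different components.
D J (11): skip — D and J already connected.
E F (12): skip — E and F already connected.
G H (13): add — endpoints in different components.
MST edge set: {F I, E J, F H, D I, E I, G H}.
Of the listed edges, {D I, E I} are in the MST → 2.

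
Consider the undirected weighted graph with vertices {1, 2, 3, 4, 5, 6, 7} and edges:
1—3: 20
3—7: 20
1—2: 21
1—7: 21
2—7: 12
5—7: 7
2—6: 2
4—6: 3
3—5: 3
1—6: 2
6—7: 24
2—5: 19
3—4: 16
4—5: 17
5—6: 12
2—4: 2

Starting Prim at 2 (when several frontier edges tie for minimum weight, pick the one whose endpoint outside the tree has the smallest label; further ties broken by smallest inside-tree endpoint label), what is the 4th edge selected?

Prim's algorithm from 2:
Step 1: cheapest edge leaving the tree is 2—4 (2); add 4.
Step 2: cheapest edge leaving the tree is 2—6 (2); add 6.
Step 3: cheapest edge leaving the tree is 1—6 (2); add 1.
Step 4: cheapest edge leaving the tree is 5—6 (12); add 5.
Step 5: cheapest edge leaving the tree is 3—5 (3); add 3.
Step 6: cheapest edge leaving the tree is 5—7 (7); add 7.
The 4th edge added is 5—6.

5-6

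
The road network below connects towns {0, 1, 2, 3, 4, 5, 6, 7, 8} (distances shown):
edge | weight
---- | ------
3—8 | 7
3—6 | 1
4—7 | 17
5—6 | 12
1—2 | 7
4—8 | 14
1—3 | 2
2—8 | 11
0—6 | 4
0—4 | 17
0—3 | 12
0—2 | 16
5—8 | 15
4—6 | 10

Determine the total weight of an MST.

60

Kruskal: consider edges lightest-first.
3—6 (1): add — endpoints in different components.
1—3 (2): add — endpoints in different components.
0—6 (4): add — endpoints in different components.
1—2 (7): add — endpoints in different components.
3—8 (7): add — endpoints in different components.
4—6 (10): add — endpoints in different components.
2—8 (11): skip — 2 and 8 already connected.
0—3 (12): skip — 0 and 3 already connected.
5—6 (12): add — endpoints in different components.
4—8 (14): skip — 4 and 8 already connected.
5—8 (15): skip — 5 and 8 already connected.
0—2 (16): skip — 0 and 2 already connected.
0—4 (17): skip — 0 and 4 already connected.
4—7 (17): add — endpoints in different components.
MST edges: 3—6, 1—3, 0—6, 1—2, 3—8, 4—6, 5—6, 4—7; total weight 1+2+4+7+7+10+12+17 = 60.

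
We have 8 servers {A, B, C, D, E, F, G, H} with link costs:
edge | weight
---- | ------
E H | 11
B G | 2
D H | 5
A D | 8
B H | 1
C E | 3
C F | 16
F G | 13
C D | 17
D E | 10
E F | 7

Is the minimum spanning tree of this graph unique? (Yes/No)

Kruskal's algorithm — process edges by increasing weight (ties by edge label):
B H (1): add — endpoints in different components.
B G (2): add — endpoints in different components.
C E (3): add — endpoints in different components.
D H (5): add — endpoints in different components.
E F (7): add — endpoints in different components.
A D (8): add — endpoints in different components.
D E (10): add — endpoints in different components.
Every non-tree edge has weight strictly greater than the heaviest edge on the tree path between its endpoints, so the MST is unique.

Yes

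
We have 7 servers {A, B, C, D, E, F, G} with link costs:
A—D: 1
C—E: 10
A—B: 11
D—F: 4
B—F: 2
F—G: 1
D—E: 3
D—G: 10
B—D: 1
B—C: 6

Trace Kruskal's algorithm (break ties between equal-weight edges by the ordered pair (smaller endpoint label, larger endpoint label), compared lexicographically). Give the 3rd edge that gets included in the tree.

F-G

Kruskal's algorithm — process edges by increasing weight (ties by edge label):
A—D (1): add. Components now {A,D} {B} {C} {E} {F} {G}
B—D (1): add. Components now {A,B,D} {C} {E} {F} {G}
F—G (1): add. Components now {A,B,D} {C} {E} {F,G}
B—F (2): add. Components now {A,B,D,F,G} {C} {E}
D—E (3): add. Components now {A,B,D,E,F,G} {C}
D—F (4): skip — D and F already connected.
B—C (6): add. Components now {A,B,C,D,E,F,G}
The 3rd edge added is F—G.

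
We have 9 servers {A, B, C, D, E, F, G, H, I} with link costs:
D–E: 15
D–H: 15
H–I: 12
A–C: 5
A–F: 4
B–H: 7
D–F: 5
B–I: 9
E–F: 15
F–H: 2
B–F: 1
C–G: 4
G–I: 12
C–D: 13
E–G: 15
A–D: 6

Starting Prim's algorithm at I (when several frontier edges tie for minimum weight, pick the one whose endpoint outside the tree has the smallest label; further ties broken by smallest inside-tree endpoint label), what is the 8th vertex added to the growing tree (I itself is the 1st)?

D

Prim's algorithm from I:
Step 1: cheapest edge leaving the tree is B–I (9); add B.
Step 2: cheapest edge leaving the tree is B–F (1); add F.
Step 3: cheapest edge leaving the tree is F–H (2); add H.
Step 4: cheapest edge leaving the tree is A–F (4); add A.
Step 5: cheapest edge leaving the tree is A–C (5); add C.
Step 6: cheapest edge leaving the tree is C–G (4); add G.
Step 7: cheapest edge leaving the tree is D–F (5); add D.
Step 8: cheapest edge leaving the tree is D–E (15); add E.
Vertex order: I, B, F, H, A, C, G, D, E. The 8th vertex is D.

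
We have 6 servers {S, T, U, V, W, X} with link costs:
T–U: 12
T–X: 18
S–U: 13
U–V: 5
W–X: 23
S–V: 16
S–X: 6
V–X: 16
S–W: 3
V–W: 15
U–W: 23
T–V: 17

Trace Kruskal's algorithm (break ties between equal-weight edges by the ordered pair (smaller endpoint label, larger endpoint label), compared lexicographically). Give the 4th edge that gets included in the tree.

T-U

Kruskal: consider edges lightest-first.
S–W (3): add — endpoints in different components.
U–V (5): add — endpoints in different components.
S–X (6): add — endpoints in different components.
T–U (12): add — endpoints in different components.
S–U (13): add — endpoints in different components.
The 4th edge added is T–U.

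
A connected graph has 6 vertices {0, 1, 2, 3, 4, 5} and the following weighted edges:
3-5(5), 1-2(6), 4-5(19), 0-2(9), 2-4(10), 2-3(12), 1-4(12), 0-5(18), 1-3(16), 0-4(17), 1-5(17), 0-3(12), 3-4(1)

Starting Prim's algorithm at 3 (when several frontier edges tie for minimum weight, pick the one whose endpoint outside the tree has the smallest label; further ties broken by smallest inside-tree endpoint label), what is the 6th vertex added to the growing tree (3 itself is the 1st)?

Grow the tree from 3 using Prim:
Step 1: frontier [3-4 1, 3-5 5, 0-3 12, 2-3 12, 1-3 16] → take 3-4 (1); add 4.
Step 2: frontier [3-5 5, 0-3 12, 2-3 12, 1-3 16, 2-4 10, 1-4 12, 0-4 17, 4-5 19] → take 3-5 (5); add 5.
Step 3: frontier [0-3 12, 2-3 12, 1-3 16, 2-4 10, 1-4 12, 0-4 17, 1-5 17, 0-5 18] → take 2-4 (10); add 2.
Step 4: frontier [1-2 6, 0-2 9, 0-3 12, 1-3 16, 1-4 12, 0-4 17, 1-5 17, 0-5 18] → take 1-2 (6); add 1.
Step 5: frontier [0-2 9, 0-3 12, 0-4 17, 0-5 18] → take 0-2 (9); add 0.
Vertex order: 3, 4, 5, 2, 1, 0. The 6th vertex is 0.

0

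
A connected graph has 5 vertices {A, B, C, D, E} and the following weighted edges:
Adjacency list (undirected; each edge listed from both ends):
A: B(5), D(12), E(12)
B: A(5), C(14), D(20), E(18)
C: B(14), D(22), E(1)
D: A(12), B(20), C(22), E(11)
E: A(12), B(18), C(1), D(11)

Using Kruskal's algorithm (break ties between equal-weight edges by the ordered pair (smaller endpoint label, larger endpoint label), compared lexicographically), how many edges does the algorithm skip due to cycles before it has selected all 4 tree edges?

Kruskal's algorithm — process edges by increasing weight (ties by edge label):
C—E (1): add — endpoints in different components.
A—B (5): add — endpoints in different components.
D—E (11): add — endpoints in different components.
A—D (12): add — endpoints in different components.
Edges rejected before the tree was complete: 0.

0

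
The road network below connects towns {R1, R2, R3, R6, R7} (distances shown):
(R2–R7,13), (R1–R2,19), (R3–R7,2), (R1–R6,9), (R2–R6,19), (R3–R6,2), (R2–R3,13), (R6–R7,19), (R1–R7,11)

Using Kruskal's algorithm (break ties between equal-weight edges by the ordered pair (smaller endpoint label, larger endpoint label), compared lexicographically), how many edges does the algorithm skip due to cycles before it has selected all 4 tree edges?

1

Sort edges by weight, then run Kruskal:
R3–R6 (2): add — endpoints in different components.
R3–R7 (2): add — endpoints in different components.
R1–R6 (9): add — endpoints in different components.
R1–R7 (11): skip — R1 and R7 already connected.
R2–R3 (13): add — endpoints in different components.
Edges rejected before the tree was complete: 1.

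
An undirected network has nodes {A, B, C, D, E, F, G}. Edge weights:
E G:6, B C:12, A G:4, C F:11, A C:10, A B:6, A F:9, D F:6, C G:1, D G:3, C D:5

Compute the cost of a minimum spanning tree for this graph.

Kruskal: consider edges lightest-first.
C G (1): add — endpoints in different components.
D G (3): add — endpoints in different components.
A G (4): add — endpoints in different components.
C D (5): skip — C and D already connected.
A B (6): add — endpoints in different components.
D F (6): add — endpoints in different components.
E G (6): add — endpoints in different components.
MST edges: C G, D G, A G, A B, D F, E G; total weight 1+3+4+6+6+6 = 26.

26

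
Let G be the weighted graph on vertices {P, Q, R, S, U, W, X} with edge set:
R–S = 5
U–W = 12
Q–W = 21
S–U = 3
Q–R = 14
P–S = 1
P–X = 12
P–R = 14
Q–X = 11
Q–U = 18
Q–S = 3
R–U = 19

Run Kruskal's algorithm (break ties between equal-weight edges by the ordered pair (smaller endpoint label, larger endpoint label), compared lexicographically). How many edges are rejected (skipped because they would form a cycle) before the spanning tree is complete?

1

Kruskal's algorithm — process edges by increasing weight (ties by edge label):
P–S (1): add — endpoints in different components.
Q–S (3): add — endpoints in different components.
S–U (3): add — endpoints in different components.
R–S (5): add — endpoints in different components.
Q–X (11): add — endpoints in different components.
P–X (12): skip — X and P already connected.
U–W (12): add — endpoints in different components.
Edges rejected before the tree was complete: 1.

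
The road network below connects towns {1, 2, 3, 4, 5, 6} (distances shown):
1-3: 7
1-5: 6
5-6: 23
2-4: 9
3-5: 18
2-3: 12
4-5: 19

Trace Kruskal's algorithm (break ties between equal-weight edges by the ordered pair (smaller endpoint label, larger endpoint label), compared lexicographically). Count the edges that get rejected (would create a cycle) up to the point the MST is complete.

2

Sort edges by weight, then run Kruskal:
1-5 (6): add — endpoints in different components.
1-3 (7): add — endpoints in different components.
2-4 (9): add — endpoints in different components.
2-3 (12): add — endpoints in different components.
3-5 (18): skip — 3 and 5 already connected.
4-5 (19): skip — 4 and 5 already connected.
5-6 (23): add — endpoints in different components.
Edges rejected before the tree was complete: 2.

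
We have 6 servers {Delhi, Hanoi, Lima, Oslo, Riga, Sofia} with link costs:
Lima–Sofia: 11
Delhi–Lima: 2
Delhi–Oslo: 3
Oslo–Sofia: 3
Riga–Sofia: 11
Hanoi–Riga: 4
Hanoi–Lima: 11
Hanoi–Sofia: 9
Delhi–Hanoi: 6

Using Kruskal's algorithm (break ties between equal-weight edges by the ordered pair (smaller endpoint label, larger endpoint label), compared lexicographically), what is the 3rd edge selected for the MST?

Kruskal: consider edges lightest-first.
Delhi–Lima (2): add — endpoints in different components.
Delhi–Oslo (3): add — endpoints in different components.
Oslo–Sofia (3): add — endpoints in different components.
Hanoi–Riga (4): add — endpoints in different components.
Delhi–Hanoi (6): add — endpoints in different components.
The 3rd edge added is Oslo–Sofia.

Oslo-Sofia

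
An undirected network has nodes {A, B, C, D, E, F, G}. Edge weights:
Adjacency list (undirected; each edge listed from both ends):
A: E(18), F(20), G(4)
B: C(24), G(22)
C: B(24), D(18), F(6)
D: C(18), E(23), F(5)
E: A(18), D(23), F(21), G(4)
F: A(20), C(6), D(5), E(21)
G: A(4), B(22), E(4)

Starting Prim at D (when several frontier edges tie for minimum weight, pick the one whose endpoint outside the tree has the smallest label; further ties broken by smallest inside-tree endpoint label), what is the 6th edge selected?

Prim's algorithm from D:
Step 1: cheapest edge leaving the tree is D—F (5); add F.
Step 2: cheapest edge leaving the tree is C—F (6); add C.
Step 3: cheapest edge leaving the tree is A—F (20); add A.
Step 4: cheapest edge leaving the tree is A—G (4); add G.
Step 5: cheapest edge leaving the tree is E—G (4); add E.
Step 6: cheapest edge leaving the tree is B—G (22); add B.
The 6th edge added is B—G.

B-G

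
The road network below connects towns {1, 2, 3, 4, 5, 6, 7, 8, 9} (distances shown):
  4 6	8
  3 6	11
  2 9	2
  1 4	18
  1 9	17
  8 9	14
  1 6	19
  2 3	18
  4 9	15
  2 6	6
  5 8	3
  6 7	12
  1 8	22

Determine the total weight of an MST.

Kruskal's algorithm — process edges by increasing weight (ties by edge label):
2 9 (2): add — endpoints in different components.
5 8 (3): add — endpoints in different components.
2 6 (6): add — endpoints in different components.
4 6 (8): add — endpoints in different components.
3 6 (11): add — endpoints in different components.
6 7 (12): add — endpoints in different components.
8 9 (14): add — endpoints in different components.
4 9 (15): skip — 4 and 9 already connected.
1 9 (17): add — endpoints in different components.
MST edges: 2 9, 5 8, 2 6, 4 6, 3 6, 6 7, 8 9, 1 9; total weight 2+3+6+8+11+12+14+17 = 73.

73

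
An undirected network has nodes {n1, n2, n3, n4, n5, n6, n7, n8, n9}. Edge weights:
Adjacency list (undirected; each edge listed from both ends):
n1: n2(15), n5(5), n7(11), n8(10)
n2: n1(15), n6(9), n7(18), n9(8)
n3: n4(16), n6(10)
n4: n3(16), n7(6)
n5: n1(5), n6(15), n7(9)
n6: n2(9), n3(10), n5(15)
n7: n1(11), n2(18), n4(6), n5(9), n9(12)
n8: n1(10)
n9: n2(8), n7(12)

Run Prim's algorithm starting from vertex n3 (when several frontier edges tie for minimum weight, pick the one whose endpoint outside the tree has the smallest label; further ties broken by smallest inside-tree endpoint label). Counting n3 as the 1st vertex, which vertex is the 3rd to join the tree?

n2

Prim's algorithm from n3:
Step 1: cheapest edge leaving the tree is n3 n6 (10); add n6.
Step 2: cheapest edge leaving the tree is n2 n6 (9); add n2.
Step 3: cheapest edge leaving the tree is n2 n9 (8); add n9.
Step 4: cheapest edge leaving the tree is n7 n9 (12); add n7.
Step 5: cheapest edge leaving the tree is n4 n7 (6); add n4.
Step 6: cheapest edge leaving the tree is n5 n7 (9); add n5.
Step 7: cheapest edge leaving the tree is n1 n5 (5); add n1.
Step 8: cheapest edge leaving the tree is n1 n8 (10); add n8.
Vertex order: n3, n6, n2, n9, n7, n4, n5, n1, n8. The 3rd vertex is n2.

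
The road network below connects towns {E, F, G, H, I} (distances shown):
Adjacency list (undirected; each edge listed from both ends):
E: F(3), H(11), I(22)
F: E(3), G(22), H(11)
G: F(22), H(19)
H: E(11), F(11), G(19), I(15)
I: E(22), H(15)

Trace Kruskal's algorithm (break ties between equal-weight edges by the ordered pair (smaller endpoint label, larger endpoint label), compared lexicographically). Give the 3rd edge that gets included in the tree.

H-I

Sort edges by weight, then run Kruskal:
E–F (3): add — endpoints in different components.
E–H (11): add — endpoints in different components.
F–H (11): skip — F and H already connected.
H–I (15): add — endpoints in different components.
G–H (19): add — endpoints in different components.
The 3rd edge added is H–I.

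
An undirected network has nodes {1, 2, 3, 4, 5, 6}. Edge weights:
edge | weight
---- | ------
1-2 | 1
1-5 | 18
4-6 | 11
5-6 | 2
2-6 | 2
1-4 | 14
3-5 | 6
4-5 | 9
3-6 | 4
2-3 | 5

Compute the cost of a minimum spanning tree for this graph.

18

Kruskal's algorithm — process edges by increasing weight (ties by edge label):
1-2 (1): add. Components now {1,2} {3} {4} {5} {6}
2-6 (2): add. Components now {1,2,6} {3} {4} {5}
5-6 (2): add. Components now {1,2,5,6} {3} {4}
3-6 (4): add. Components now {1,2,3,5,6} {4}
2-3 (5): skip — 2 and 3 already connected.
3-5 (6): skip — 3 and 5 already connected.
4-5 (9): add. Components now {1,2,3,4,5,6}
MST edges: 1-2, 2-6, 5-6, 3-6, 4-5; total weight 1+2+2+4+9 = 18.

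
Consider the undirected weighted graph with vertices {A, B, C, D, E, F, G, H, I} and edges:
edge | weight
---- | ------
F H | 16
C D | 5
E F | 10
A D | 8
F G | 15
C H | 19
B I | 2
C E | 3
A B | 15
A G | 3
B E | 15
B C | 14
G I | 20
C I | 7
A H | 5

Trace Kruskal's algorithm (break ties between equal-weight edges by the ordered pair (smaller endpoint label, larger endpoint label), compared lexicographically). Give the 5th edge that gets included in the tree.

Kruskal's algorithm — process edges by increasing weight (ties by edge label):
B I (2): add — endpoints in different components.
A G (3): add — endpoints in different components.
C E (3): add — endpoints in different components.
A H (5): add — endpoints in different components.
C D (5): add — endpoints in different components.
C I (7): add — endpoints in different components.
A D (8): add — endpoints in different components.
E F (10): add — endpoints in different components.
The 5th edge added is C D.

C-D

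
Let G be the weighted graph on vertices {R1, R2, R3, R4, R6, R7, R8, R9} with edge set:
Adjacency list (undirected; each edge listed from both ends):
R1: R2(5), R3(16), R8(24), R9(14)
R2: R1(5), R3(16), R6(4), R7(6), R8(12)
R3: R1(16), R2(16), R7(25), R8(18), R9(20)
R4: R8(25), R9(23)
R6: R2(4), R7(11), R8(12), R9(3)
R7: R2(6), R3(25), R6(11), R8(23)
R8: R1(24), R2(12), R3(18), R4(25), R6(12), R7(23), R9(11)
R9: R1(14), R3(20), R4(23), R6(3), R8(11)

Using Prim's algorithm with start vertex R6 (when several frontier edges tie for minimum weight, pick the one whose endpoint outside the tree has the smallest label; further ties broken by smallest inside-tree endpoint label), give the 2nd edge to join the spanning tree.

R2-R6

Prim's algorithm from R6:
Step 1: cheapest edge leaving the tree is R6-R9 (3); add R9.
Step 2: cheapest edge leaving the tree is R2-R6 (4); add R2.
Step 3: cheapest edge leaving the tree is R1-R2 (5); add R1.
Step 4: cheapest edge leaving the tree is R2-R7 (6); add R7.
Step 5: cheapest edge leaving the tree is R8-R9 (11); add R8.
Step 6: cheapest edge leaving the tree is R1-R3 (16); add R3.
Step 7: cheapest edge leaving the tree is R4-R9 (23); add R4.
The 2nd edge added is R2-R6.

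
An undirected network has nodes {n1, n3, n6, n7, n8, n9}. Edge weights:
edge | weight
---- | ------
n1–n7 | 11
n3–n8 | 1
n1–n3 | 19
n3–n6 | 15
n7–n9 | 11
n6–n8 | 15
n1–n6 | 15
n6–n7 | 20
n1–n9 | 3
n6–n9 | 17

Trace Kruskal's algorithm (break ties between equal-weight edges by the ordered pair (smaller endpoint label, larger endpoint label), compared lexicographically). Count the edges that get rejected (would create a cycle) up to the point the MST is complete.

1

Kruskal's algorithm — process edges by increasing weight (ties by edge label):
n3–n8 (1): add — endpoints in different components.
n1–n9 (3): add — endpoints in different components.
n1–n7 (11): add — endpoints in different components.
n7–n9 (11): skip — n9 and n7 already connected.
n1–n6 (15): add — endpoints in different components.
n3–n6 (15): add — endpoints in different components.
Edges rejected before the tree was complete: 1.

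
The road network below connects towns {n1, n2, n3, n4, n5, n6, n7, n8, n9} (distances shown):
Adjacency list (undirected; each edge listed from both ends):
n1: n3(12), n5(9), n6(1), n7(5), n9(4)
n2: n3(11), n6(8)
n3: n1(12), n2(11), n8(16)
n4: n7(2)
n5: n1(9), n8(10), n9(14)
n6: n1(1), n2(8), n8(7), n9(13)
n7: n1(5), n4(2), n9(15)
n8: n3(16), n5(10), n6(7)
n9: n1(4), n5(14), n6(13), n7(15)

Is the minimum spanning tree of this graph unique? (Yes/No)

Yes

Kruskal's algorithm — process edges by increasing weight (ties by edge label):
n1-n6 (1): add — endpoints in different components.
n4-n7 (2): add — endpoints in different components.
n1-n9 (4): add — endpoints in different components.
n1-n7 (5): add — endpoints in different components.
n6-n8 (7): add — endpoints in different components.
n2-n6 (8): add — endpoints in different components.
n1-n5 (9): add — endpoints in different components.
n5-n8 (10): skip — n8 and n5 already connected.
n2-n3 (11): add — endpoints in different components.
Every non-tree edge has weight strictly greater than the heaviest edge on the tree path between its endpoints, so the MST is unique.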